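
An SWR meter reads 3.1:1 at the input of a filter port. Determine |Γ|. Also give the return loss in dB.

|Γ| = (S − 1)/(S + 1) = (3.1 − 1)/(3.1 + 1) = 2.1/4.1
RL = −20·log₁₀|Γ| = −20·log₁₀(0.512)

|Γ| ≈ 0.512; return loss ≈ 5.81 dB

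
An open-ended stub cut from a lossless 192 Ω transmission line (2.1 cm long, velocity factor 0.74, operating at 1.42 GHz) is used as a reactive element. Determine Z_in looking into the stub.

λ = v/f = 0.74·c / 1.42 GHz = 0.156 m
βl = 2π·l/λ = 2π × 0.134 = 48.4°
tan(βl) = 1.12
For an open-ended stub, Z_in = −jZ_0·cot(βl) = −jZ_0/tan(βl)

Z_in ≈ −j171 Ω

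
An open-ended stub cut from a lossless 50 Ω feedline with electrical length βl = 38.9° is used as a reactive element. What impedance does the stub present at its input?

tan(βl) = 0.807
For an open-ended stub, Z_in = −jZ_0·cot(βl) = −jZ_0/tan(βl)

Z_in ≈ −j62 Ω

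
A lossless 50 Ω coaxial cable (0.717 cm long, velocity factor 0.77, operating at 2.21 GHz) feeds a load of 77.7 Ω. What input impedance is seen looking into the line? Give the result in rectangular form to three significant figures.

λ = v/f = 0.77·c / 2.21 GHz = 0.105 m
βl = 2π·l/λ = 2π × 0.0686 = 24.7°
tan(βl) = tan(24.7°) = 0.46
Z_in = Z_0·(Z_L + jZ_0·tanβl)/(Z_0 + jZ_L·tanβl)
     = 50·(77.7 + j23)/(50 + j35.7)

Z_in ≈ 62.3 − j21.5 Ω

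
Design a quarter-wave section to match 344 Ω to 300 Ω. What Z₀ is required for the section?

Z_qwt = √(Z_0·R_L) = √(300 × 344) = √103200

Z_qwt ≈ 321 Ω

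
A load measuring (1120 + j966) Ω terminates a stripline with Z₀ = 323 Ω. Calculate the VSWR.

Γ = (Z_L − Z_0)/(Z_L + Z_0) = (797 + j966)/(1443 + j966)
|Γ| = 1250/1740 = 0.721
VSWR = (1 + |Γ|)/(1 − |Γ|) = 1.72/0.279

VSWR ≈ 6.17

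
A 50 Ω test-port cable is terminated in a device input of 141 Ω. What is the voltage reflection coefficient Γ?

Γ = 0.476

Γ = (Z_L − Z_0)/(Z_L + Z_0) = (141 − 50)/(141 + 50) = 91/191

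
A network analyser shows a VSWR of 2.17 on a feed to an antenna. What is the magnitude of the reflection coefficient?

|Γ| = (S − 1)/(S + 1) = (2.17 − 1)/(2.17 + 1) = 1.17/3.17

|Γ| ≈ 0.369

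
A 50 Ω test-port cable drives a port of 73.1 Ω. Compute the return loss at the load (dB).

RL ≈ 14.5 dB

Γ = (73.1 − 50)/(73.1 + 50) = 0.188
RL = −20·log₁₀|Γ| = −20·log₁₀(0.188)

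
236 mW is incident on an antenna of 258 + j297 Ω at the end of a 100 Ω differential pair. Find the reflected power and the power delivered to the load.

P_reflected ≈ 123 mW; P_delivered ≈ 113 mW

|Γ| = |(158 + j297)/(358 + j297)| = 0.723
|Γ|² = 0.523
P_refl = |Γ|²·P_inc = 123 mW, P_del = (1 − |Γ|²)·P_inc = 113 mW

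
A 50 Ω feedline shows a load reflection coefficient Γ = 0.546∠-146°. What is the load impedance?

Z_L ≈ 15.9 − j13.9 Ω

Z_L = Z_0·(1 + Γ)/(1 − Γ) = 50·(0.547 − j0.305)/(1.45 + j0.305)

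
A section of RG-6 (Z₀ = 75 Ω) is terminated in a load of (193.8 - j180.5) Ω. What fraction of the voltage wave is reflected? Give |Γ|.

Γ = (Z_L − Z_0)/(Z_L + Z_0) = (118.8 − j180.5)/(268.8 − j180.5)
|Γ| = 216/324

|Γ| ≈ 0.667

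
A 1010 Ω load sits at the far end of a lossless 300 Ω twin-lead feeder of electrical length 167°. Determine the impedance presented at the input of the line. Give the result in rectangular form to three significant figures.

tan(βl) = tan(167°) = -0.231
Z_in = Z_0·(Z_L + jZ_0·tanβl)/(Z_0 + jZ_L·tanβl)
     = 300·(1010 − j69.3)/(300 − j233)

Z_in ≈ 663 + j446 Ω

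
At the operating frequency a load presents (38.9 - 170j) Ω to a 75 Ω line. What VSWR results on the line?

VSWR ≈ 12.3

Γ = (Z_L − Z_0)/(Z_L + Z_0) = (-36.1 − j170)/(113.9 − j170)
|Γ| = 174/205 = 0.849
VSWR = (1 + |Γ|)/(1 − |Γ|) = 1.85/0.151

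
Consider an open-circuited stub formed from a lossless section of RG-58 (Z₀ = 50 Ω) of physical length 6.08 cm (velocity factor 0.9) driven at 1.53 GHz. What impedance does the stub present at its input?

Z_in ≈ +j33.8 Ω

λ = v/f = 0.9·c / 1.53 GHz = 0.176 m
βl = 2π·l/λ = 2π × 0.345 = 124°
tan(βl) = -1.48
For an open-circuited stub, Z_in = −jZ_0·cot(βl) = −jZ_0/tan(βl)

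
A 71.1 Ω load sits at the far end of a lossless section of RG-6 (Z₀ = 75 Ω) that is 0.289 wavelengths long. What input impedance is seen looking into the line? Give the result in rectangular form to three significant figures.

βl = 2π × 0.289 = 104°
tan(βl) = tan(104°) = -4
Z_in = Z_0·(Z_L + jZ_0·tanβl)/(Z_0 + jZ_L·tanβl)
     = 75·(71.1 − j300)/(75 − j284)

Z_in ≈ 78.6 − j1.98 Ω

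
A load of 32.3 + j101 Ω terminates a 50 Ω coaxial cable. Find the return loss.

Γ = (-17.7 + j101)/(82.3 + j101), |Γ| = 0.787
RL = −20·log₁₀|Γ| = −20·log₁₀(0.787)

RL ≈ 2.08 dB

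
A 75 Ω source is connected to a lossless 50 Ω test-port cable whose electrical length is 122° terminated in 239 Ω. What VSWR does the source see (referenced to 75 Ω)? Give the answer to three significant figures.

tan(βl) = -1.6
Z_in = Z_0·(Z_L + jZ_0·tanβl)/(Z_0 + jZ_L·tanβl) = 14.3 + j29.4 Ω
Γ_s = (Z_in − Z_s)/(Z_in + Z_s) = (-60.7 + j29.4)/(89.3 + j29.4), |Γ_s| = 0.717
VSWR = (1 + |Γ_s|)/(1 − |Γ_s|)

VSWR ≈ 6.08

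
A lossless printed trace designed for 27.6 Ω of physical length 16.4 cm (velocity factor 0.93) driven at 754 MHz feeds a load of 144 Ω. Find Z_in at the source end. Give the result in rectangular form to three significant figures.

λ = v/f = 0.93·c / 754 MHz = 0.37 m
βl = 2π·l/λ = 2π × 0.443 = 160°
tan(βl) = tan(160°) = -0.373
Z_in = Z_0·(Z_L + jZ_0·tanβl)/(Z_0 + jZ_L·tanβl)
     = 27.6·(144 − j10.3)/(27.6 − j53.7)

Z_in ≈ 34.3 + j56.4 Ω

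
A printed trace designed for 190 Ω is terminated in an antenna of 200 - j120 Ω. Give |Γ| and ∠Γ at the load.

Γ = (Z_L − Z_0)/(Z_L + Z_0) = (10 − j120)/(390 − j120)
|Γ| = 120/408 = 0.295

Γ ≈ 0.295 ∠ -68.1°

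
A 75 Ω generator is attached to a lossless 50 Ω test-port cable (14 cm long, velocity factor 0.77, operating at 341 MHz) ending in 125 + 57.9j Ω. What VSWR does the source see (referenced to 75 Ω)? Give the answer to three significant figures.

VSWR ≈ 4.23

λ = v/f = 0.77·c / 341 MHz = 0.677 m
βl = 2π·l/λ = 2π × 0.207 = 74.4°
tan(βl) = 3.58
Z_in = Z_0·(Z_L + jZ_0·tanβl)/(Z_0 + jZ_L·tanβl) = 19.2 − j20.7 Ω
Γ_s = (Z_in − Z_s)/(Z_in + Z_s) = (-55.8 − j20.7)/(94.2 − j20.7), |Γ_s| = 0.617
VSWR = (1 + |Γ_s|)/(1 − |Γ_s|)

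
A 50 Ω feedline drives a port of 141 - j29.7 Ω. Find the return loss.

Γ = (91 − j29.7)/(191 − j29.7), |Γ| = 0.495
RL = −20·log₁₀|Γ| = −20·log₁₀(0.495)

RL ≈ 6.1 dB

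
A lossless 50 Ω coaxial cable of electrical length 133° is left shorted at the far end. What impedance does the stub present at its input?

tan(βl) = -1.07
For a shorted stub, Z_in = jZ_0·tan(βl)

Z_in ≈ −j53.6 Ω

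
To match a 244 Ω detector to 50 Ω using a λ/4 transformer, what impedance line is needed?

Z_qwt ≈ 110 Ω

Z_qwt = √(Z_0·R_L) = √(50 × 244) = √12200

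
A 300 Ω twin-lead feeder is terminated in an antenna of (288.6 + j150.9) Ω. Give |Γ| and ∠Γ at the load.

Γ ≈ 0.249 ∠ 79.9°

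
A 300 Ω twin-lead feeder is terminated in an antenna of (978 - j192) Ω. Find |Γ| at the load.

|Γ| ≈ 0.545

Γ = (Z_L − Z_0)/(Z_L + Z_0) = (678 − j192)/(1278 − j192)
|Γ| = 705/1290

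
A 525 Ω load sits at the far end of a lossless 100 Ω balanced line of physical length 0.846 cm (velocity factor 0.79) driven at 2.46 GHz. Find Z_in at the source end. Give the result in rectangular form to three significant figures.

λ = v/f = 0.79·c / 2.46 GHz = 0.0963 m
βl = 2π·l/λ = 2π × 0.0878 = 31.6°
tan(βl) = tan(31.6°) = 0.616
Z_in = Z_0·(Z_L + jZ_0·tanβl)/(Z_0 + jZ_L·tanβl)
     = 100·(525 + j61.6)/(100 + j323)

Z_in ≈ 63.3 − j143 Ω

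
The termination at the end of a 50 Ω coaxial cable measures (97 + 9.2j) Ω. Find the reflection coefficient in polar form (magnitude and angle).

Γ = (Z_L − Z_0)/(Z_L + Z_0) = (47 + j9.2)/(147 + j9.2)
|Γ| = 47.9/147 = 0.325

Γ ≈ 0.325 ∠ 7.49°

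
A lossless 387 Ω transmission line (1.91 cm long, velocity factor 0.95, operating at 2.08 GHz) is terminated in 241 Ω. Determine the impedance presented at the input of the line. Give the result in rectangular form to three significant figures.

λ = v/f = 0.95·c / 2.08 GHz = 0.137 m
βl = 2π·l/λ = 2π × 0.139 = 50.2°
tan(βl) = tan(50.2°) = 1.2
Z_in = Z_0·(Z_L + jZ_0·tanβl)/(Z_0 + jZ_L·tanβl)
     = 387·(241 + j464)/(387 + j289)

Z_in ≈ 377 + j182 Ω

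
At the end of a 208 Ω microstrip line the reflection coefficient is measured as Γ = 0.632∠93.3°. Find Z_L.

Z_L ≈ 84.9 + j178 Ω

Z_L = Z_0·(1 + Γ)/(1 − Γ) = 208·(0.964 + j0.631)/(1.04 − j0.631)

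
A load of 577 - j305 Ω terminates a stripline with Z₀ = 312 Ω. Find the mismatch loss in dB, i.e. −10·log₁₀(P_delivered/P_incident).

mismatch loss ≈ 0.887 dB

Γ = (265 − j305)/(889 − j305), |Γ| = 0.43
|Γ|² = 0.185, so P_del/P_inc = 1 − |Γ|² = 0.815
ML = −10·log₁₀(1 − |Γ|²)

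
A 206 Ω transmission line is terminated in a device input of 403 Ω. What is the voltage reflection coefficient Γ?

Γ = 0.323

Γ = (Z_L − Z_0)/(Z_L + Z_0) = (403 − 206)/(403 + 206) = 197/609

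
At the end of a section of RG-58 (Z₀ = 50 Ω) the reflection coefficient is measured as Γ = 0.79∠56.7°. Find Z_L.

Z_L ≈ 24.8 + j87.3 Ω

Z_L = Z_0·(1 + Γ)/(1 − Γ) = 50·(1.43 + j0.66)/(0.566 − j0.66)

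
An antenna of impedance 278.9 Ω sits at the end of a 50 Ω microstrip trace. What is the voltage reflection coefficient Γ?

Γ = 0.696

Γ = (Z_L − Z_0)/(Z_L + Z_0) = (278.9 − 50)/(278.9 + 50) = 228.9/328.9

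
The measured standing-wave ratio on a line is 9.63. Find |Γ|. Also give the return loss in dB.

|Γ| ≈ 0.812; return loss ≈ 1.81 dB

|Γ| = (S − 1)/(S + 1) = (9.63 − 1)/(9.63 + 1) = 8.63/10.6
RL = −20·log₁₀|Γ| = −20·log₁₀(0.812)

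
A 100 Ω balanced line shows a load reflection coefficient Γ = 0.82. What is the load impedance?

Z_L ≈ 1010 Ω

Z_L = Z_0·(1 + Γ)/(1 − Γ) = 100·(1.82)/(0.18)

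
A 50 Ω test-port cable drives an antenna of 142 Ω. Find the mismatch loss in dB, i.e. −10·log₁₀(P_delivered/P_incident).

Γ = (142 − 50)/(142 + 50) = 0.479
|Γ|² = 0.23, so P_del/P_inc = 1 − |Γ|² = 0.77
ML = −10·log₁₀(1 − |Γ|²)

mismatch loss ≈ 1.13 dB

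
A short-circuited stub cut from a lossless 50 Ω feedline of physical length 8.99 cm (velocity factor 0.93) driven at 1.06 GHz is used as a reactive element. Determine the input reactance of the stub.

λ = v/f = 0.93·c / 1.06 GHz = 0.263 m
βl = 2π·l/λ = 2π × 0.342 = 123°
tan(βl) = -1.54
For a short-circuited stub, Z_in = jZ_0·tan(βl)

X_in ≈ -77.1 Ω (capacitive)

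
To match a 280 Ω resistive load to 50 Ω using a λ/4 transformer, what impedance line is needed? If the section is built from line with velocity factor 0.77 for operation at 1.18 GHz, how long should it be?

Z_qwt = √(Z_0·R_L) = √(50 × 280) = √14000
λ = 0.77·c/f = 0.196 m, so l = λ/4 = 0.0489 m

Z_qwt ≈ 118 Ω; length ≈ 4.89 cm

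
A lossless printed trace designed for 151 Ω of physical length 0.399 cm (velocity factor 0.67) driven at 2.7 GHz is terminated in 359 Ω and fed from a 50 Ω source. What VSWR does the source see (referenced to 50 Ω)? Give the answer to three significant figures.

VSWR ≈ 6.59

λ = v/f = 0.67·c / 2.7 GHz = 0.0744 m
βl = 2π·l/λ = 2π × 0.0536 = 19.3°
tan(βl) = 0.35
Z_in = Z_0·(Z_L + jZ_0·tanβl)/(Z_0 + jZ_L·tanβl) = 238 − j145 Ω
Γ_s = (Z_in − Z_s)/(Z_in + Z_s) = (188 − j145)/(288 − j145), |Γ_s| = 0.737
VSWR = (1 + |Γ_s|)/(1 − |Γ_s|)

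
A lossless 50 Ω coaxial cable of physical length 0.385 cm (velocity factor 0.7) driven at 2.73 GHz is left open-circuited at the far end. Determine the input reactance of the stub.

λ = v/f = 0.7·c / 2.73 GHz = 0.0769 m
βl = 2π·l/λ = 2π × 0.05 = 18°
tan(βl) = 0.325
For an open-circuited stub, Z_in = −jZ_0·cot(βl) = −jZ_0/tan(βl)

X_in ≈ -154 Ω (capacitive)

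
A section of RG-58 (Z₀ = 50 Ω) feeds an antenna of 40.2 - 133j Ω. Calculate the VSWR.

VSWR ≈ 10.8

Γ = (Z_L − Z_0)/(Z_L + Z_0) = (-9.8 − j133)/(90.2 − j133)
|Γ| = 133/161 = 0.83
VSWR = (1 + |Γ|)/(1 − |Γ|) = 1.83/0.17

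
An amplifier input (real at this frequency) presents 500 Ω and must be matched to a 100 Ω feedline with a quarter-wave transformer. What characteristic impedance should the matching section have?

Z_qwt ≈ 224 Ω

Z_qwt = √(Z_0·R_L) = √(100 × 500) = √50000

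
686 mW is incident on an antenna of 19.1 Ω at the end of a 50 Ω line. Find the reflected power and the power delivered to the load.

Γ = (19.1 − 50)/(19.1 + 50) = -0.447
|Γ|² = 0.2
P_refl = |Γ|²·P_inc = 137 mW, P_del = (1 − |Γ|²)·P_inc = 549 mW

P_reflected ≈ 137 mW; P_delivered ≈ 549 mW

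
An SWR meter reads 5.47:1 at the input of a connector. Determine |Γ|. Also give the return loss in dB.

|Γ| = (S − 1)/(S + 1) = (5.47 − 1)/(5.47 + 1) = 4.47/6.47
RL = −20·log₁₀|Γ| = −20·log₁₀(0.691)

|Γ| ≈ 0.691; return loss ≈ 3.21 dB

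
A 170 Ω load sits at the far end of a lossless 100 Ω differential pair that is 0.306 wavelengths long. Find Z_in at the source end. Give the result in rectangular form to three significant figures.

Z_in ≈ 63.8 + j22.9 Ω

βl = 2π × 0.306 = 110°
tan(βl) = tan(110°) = -2.72
Z_in = Z_0·(Z_L + jZ_0·tanβl)/(Z_0 + jZ_L·tanβl)
     = 100·(170 − j272)/(100 − j463)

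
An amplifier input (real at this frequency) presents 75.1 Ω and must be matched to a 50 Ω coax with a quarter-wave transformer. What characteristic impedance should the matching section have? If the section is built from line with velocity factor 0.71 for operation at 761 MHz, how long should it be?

Z_qwt ≈ 61.3 Ω; length ≈ 7 cm

Z_qwt = √(Z_0·R_L) = √(50 × 75.1) = √3755
λ = 0.71·c/f = 0.28 m, so l = λ/4 = 0.07 m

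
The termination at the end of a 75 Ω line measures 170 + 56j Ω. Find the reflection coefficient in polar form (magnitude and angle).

Γ = (Z_L − Z_0)/(Z_L + Z_0) = (95 + j56)/(245 + j56)
|Γ| = 110/251 = 0.439

Γ ≈ 0.439 ∠ 17.6°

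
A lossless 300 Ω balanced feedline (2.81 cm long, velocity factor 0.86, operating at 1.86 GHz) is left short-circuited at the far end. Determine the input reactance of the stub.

X_in ≈ 977 Ω (inductive)

λ = v/f = 0.86·c / 1.86 GHz = 0.139 m
βl = 2π·l/λ = 2π × 0.203 = 72.9°
tan(βl) = 3.26
For a short-circuited stub, Z_in = jZ_0·tan(βl)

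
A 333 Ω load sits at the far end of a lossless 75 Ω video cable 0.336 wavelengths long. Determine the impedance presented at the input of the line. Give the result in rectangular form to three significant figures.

Z_in ≈ 22.6 + j41.9 Ω

βl = 2π × 0.336 = 121°
tan(βl) = tan(121°) = -1.67
Z_in = Z_0·(Z_L + jZ_0·tanβl)/(Z_0 + jZ_L·tanβl)
     = 75·(333 − j125)/(75 − j555)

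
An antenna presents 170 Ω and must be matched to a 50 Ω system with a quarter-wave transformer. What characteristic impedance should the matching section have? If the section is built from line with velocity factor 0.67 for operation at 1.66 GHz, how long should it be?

Z_qwt = √(Z_0·R_L) = √(50 × 170) = √8500
λ = 0.67·c/f = 0.121 m, so l = λ/4 = 0.0303 m

Z_qwt ≈ 92.2 Ω; length ≈ 3.03 cm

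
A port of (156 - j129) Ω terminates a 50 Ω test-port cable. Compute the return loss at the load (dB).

Γ = (106 − j129)/(206 − j129), |Γ| = 0.687
RL = −20·log₁₀|Γ| = −20·log₁₀(0.687)

RL ≈ 3.26 dB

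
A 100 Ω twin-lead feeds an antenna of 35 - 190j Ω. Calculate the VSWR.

VSWR ≈ 13.4

Γ = (Z_L − Z_0)/(Z_L + Z_0) = (-65 − j190)/(135 − j190)
|Γ| = 201/233 = 0.862
VSWR = (1 + |Γ|)/(1 − |Γ|) = 1.86/0.138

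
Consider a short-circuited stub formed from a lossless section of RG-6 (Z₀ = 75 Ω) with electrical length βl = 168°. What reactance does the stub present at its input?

tan(βl) = -0.213
For a short-circuited stub, Z_in = jZ_0·tan(βl)

X_in ≈ -15.9 Ω (capacitive)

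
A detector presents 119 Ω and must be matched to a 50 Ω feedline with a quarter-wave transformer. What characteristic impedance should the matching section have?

Z_qwt ≈ 77.1 Ω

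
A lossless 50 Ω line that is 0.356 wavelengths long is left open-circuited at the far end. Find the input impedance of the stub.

βl = 2π × 0.356 = 128°
tan(βl) = -1.27
For an open-circuited stub, Z_in = −jZ_0·cot(βl) = −jZ_0/tan(βl)

Z_in ≈ +j39.3 Ω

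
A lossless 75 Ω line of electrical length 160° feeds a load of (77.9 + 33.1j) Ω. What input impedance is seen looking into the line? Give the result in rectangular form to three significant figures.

Z_in ≈ 59.2 + j24.3 Ω

tan(βl) = tan(160°) = -0.364
Z_in = Z_0·(Z_L + jZ_0·tanβl)/(Z_0 + jZ_L·tanβl)
     = 75·(77.9 + j5.8)/(87 − j28.4)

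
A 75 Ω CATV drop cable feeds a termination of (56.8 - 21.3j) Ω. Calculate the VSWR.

VSWR ≈ 1.53

Γ = (Z_L − Z_0)/(Z_L + Z_0) = (-18.2 − j21.3)/(131.8 − j21.3)
|Γ| = 28/134 = 0.21
VSWR = (1 + |Γ|)/(1 − |Γ|) = 1.21/0.79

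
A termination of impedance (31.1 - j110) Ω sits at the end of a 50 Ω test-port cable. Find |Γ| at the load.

|Γ| ≈ 0.817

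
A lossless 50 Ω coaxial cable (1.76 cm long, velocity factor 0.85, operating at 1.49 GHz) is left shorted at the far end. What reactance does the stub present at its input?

X_in ≈ 37.7 Ω (inductive)

λ = v/f = 0.85·c / 1.49 GHz = 0.171 m
βl = 2π·l/λ = 2π × 0.103 = 37°
tan(βl) = 0.754
For a shorted stub, Z_in = jZ_0·tan(βl)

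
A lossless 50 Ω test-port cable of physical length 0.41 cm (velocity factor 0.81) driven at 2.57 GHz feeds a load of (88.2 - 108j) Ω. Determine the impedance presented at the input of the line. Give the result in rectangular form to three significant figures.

λ = v/f = 0.81·c / 2.57 GHz = 0.0946 m
βl = 2π·l/λ = 2π × 0.0434 = 15.6°
tan(βl) = tan(15.6°) = 0.279
Z_in = Z_0·(Z_L + jZ_0·tanβl)/(Z_0 + jZ_L·tanβl)
     = 50·(88.2 − j94)/(80.2 + j24.6)

Z_in ≈ 33.8 − j69 Ω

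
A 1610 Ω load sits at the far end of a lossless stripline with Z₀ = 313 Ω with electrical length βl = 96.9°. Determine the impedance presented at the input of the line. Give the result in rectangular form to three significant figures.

Z_in ≈ 61.7 + j36.4 Ω

tan(βl) = tan(96.9°) = -8.26
Z_in = Z_0·(Z_L + jZ_0·tanβl)/(Z_0 + jZ_L·tanβl)
     = 313·(1610 − j2590)/(313 − j13300)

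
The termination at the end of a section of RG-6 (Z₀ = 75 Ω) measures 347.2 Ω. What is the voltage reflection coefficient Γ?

Γ = 0.645

Γ = (Z_L − Z_0)/(Z_L + Z_0) = (347.2 − 75)/(347.2 + 75) = 272.2/422.2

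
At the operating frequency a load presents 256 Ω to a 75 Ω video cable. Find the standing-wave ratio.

Γ = (256 − 75)/(256 + 75) = 0.547
VSWR = (1 + 0.547)/(1 − 0.547)

VSWR ≈ 3.41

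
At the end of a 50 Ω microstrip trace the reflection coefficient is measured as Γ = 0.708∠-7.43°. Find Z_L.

Z_L = Z_0·(1 + Γ)/(1 − Γ) = 50·(1.7 − j0.0916)/(0.298 + j0.0916)

Z_L ≈ 257 − j94.2 Ω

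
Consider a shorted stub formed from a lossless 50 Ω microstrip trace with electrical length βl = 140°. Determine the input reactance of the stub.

X_in ≈ -42 Ω (capacitive)

tan(βl) = -0.839
For a shorted stub, Z_in = jZ_0·tan(βl)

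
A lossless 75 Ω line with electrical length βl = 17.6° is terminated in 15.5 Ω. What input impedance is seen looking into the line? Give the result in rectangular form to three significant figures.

tan(βl) = tan(17.6°) = 0.317
Z_in = Z_0·(Z_L + jZ_0·tanβl)/(Z_0 + jZ_L·tanβl)
     = 75·(15.5 + j23.8)/(75 + j4.92)

Z_in ≈ 17 + j22.7 Ω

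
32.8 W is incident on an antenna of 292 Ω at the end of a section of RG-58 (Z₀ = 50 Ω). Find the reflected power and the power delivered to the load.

P_reflected ≈ 16.4 W; P_delivered ≈ 16.4 W

Γ = (292 − 50)/(292 + 50) = 0.708
|Γ|² = 0.501
P_refl = |Γ|²·P_inc = 16.4 W, P_del = (1 − |Γ|²)·P_inc = 16.4 W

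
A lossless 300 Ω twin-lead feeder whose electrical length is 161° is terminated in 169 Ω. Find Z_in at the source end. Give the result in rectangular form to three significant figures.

Z_in ≈ 182 − j68 Ω

tan(βl) = tan(161°) = -0.344
Z_in = Z_0·(Z_L + jZ_0·tanβl)/(Z_0 + jZ_L·tanβl)
     = 300·(169 − j103)/(300 − j58.2)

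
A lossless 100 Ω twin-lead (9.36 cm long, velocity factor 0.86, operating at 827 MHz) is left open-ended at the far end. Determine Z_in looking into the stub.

Z_in ≈ +j32.5 Ω

λ = v/f = 0.86·c / 827 MHz = 0.312 m
βl = 2π·l/λ = 2π × 0.3 = 108°
tan(βl) = -3.08
For an open-ended stub, Z_in = −jZ_0·cot(βl) = −jZ_0/tan(βl)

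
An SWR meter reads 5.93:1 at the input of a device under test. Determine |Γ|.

|Γ| = (S − 1)/(S + 1) = (5.93 − 1)/(5.93 + 1) = 4.93/6.93

|Γ| ≈ 0.711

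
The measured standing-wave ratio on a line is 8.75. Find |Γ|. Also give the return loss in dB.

|Γ| ≈ 0.795; return loss ≈ 1.99 dB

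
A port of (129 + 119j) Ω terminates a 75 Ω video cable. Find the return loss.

Γ = (54 + j119)/(204 + j119), |Γ| = 0.553
RL = −20·log₁₀|Γ| = −20·log₁₀(0.553)

RL ≈ 5.14 dB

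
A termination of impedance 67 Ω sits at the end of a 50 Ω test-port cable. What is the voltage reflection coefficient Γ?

Γ = 0.145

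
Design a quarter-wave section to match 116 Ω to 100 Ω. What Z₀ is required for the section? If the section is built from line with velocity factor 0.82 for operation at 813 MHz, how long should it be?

Z_qwt ≈ 108 Ω; length ≈ 7.56 cm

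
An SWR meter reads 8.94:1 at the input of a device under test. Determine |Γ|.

|Γ| = (S − 1)/(S + 1) = (8.94 − 1)/(8.94 + 1) = 7.94/9.94

|Γ| ≈ 0.799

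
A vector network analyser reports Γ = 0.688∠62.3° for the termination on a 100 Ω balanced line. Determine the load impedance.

Z_L ≈ 63.2 + j146 Ω

Z_L = Z_0·(1 + Γ)/(1 − Γ) = 100·(1.32 + j0.609)/(0.68 − j0.609)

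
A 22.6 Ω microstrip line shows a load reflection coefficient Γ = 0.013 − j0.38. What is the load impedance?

Z_L = Z_0·(1 + Γ)/(1 − Γ) = 22.6·(1.01 − j0.38)/(0.987 + j0.38)

Z_L ≈ 17.3 − j15.4 Ω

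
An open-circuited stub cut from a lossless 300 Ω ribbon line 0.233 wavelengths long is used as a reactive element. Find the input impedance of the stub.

βl = 2π × 0.233 = 83.9°
tan(βl) = 9.33
For an open-circuited stub, Z_in = −jZ_0·cot(βl) = −jZ_0/tan(βl)

Z_in ≈ −j32.2 Ω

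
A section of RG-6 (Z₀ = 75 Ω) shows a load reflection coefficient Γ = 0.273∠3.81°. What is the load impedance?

Z_L ≈ 131 + j5.14 Ω

Z_L = Z_0·(1 + Γ)/(1 − Γ) = 75·(1.27 + j0.0181)/(0.728 − j0.0181)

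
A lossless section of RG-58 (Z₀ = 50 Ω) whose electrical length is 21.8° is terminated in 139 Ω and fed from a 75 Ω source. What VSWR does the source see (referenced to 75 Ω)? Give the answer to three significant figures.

VSWR ≈ 2.22

tan(βl) = 0.4
Z_in = Z_0·(Z_L + jZ_0·tanβl)/(Z_0 + jZ_L·tanβl) = 72.1 − j60.2 Ω
Γ_s = (Z_in − Z_s)/(Z_in + Z_s) = (-2.9 − j60.2)/(147 − j60.2), |Γ_s| = 0.379
VSWR = (1 + |Γ_s|)/(1 − |Γ_s|)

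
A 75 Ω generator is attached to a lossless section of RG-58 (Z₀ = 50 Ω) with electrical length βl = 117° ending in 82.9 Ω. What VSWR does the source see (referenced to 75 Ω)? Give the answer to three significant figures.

VSWR ≈ 2.27

tan(βl) = -1.96
Z_in = Z_0·(Z_L + jZ_0·tanβl)/(Z_0 + jZ_L·tanβl) = 34.7 + j14.8 Ω
Γ_s = (Z_in − Z_s)/(Z_in + Z_s) = (-40.3 + j14.8)/(110 + j14.8), |Γ_s| = 0.388
VSWR = (1 + |Γ_s|)/(1 − |Γ_s|)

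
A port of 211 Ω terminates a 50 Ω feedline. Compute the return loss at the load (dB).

RL ≈ 4.2 dB

Γ = (211 − 50)/(211 + 50) = 0.617
RL = −20·log₁₀|Γ| = −20·log₁₀(0.617)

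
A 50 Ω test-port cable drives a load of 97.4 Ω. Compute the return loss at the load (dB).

RL ≈ 9.85 dB

Γ = (97.4 − 50)/(97.4 + 50) = 0.322
RL = −20·log₁₀|Γ| = −20·log₁₀(0.322)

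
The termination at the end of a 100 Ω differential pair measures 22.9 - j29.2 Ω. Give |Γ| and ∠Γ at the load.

Γ ≈ 0.653 ∠ -146°

Γ = (Z_L − Z_0)/(Z_L + Z_0) = (-77.1 − j29.2)/(122.9 − j29.2)
|Γ| = 82.4/126 = 0.653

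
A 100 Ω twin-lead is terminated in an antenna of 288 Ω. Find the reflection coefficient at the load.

Γ = (Z_L − Z_0)/(Z_L + Z_0) = (288 − 100)/(288 + 100) = 188/388

Γ = 0.485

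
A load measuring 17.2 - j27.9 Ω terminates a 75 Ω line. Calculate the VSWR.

VSWR ≈ 4.99

Γ = (Z_L − Z_0)/(Z_L + Z_0) = (-57.8 − j27.9)/(92.2 − j27.9)
|Γ| = 64.2/96.3 = 0.666
VSWR = (1 + |Γ|)/(1 − |Γ|) = 1.67/0.334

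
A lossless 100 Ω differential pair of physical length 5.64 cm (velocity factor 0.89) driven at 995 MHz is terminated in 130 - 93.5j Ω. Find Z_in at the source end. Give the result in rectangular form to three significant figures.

Z_in ≈ 44.6 + j15.3 Ω

λ = v/f = 0.89·c / 995 MHz = 0.268 m
βl = 2π·l/λ = 2π × 0.21 = 75.7°
tan(βl) = tan(75.7°) = 3.91
Z_in = Z_0·(Z_L + jZ_0·tanβl)/(Z_0 + jZ_L·tanβl)
     = 100·(130 + j298)/(466 + j509)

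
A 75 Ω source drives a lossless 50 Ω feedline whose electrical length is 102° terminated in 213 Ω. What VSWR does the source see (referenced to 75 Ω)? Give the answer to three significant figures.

VSWR ≈ 6.24

tan(βl) = -4.7
Z_in = Z_0·(Z_L + jZ_0·tanβl)/(Z_0 + jZ_L·tanβl) = 12.2 + j10 Ω
Γ_s = (Z_in − Z_s)/(Z_in + Z_s) = (-62.8 + j10)/(87.2 + j10), |Γ_s| = 0.724
VSWR = (1 + |Γ_s|)/(1 − |Γ_s|)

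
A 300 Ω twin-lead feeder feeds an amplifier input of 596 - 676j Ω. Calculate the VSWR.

Γ = (Z_L − Z_0)/(Z_L + Z_0) = (296 − j676)/(896 − j676)
|Γ| = 738/1120 = 0.657
VSWR = (1 + |Γ|)/(1 − |Γ|) = 1.66/0.343

VSWR ≈ 4.84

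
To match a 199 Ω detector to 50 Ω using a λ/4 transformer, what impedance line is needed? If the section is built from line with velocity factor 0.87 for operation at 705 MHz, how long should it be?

Z_qwt ≈ 99.7 Ω; length ≈ 9.26 cm

Z_qwt = √(Z_0·R_L) = √(50 × 199) = √9950
λ = 0.87·c/f = 0.37 m, so l = λ/4 = 0.0926 m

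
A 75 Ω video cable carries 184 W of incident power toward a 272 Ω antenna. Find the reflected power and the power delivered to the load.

Γ = (272 − 75)/(272 + 75) = 0.568
|Γ|² = 0.322
P_refl = |Γ|²·P_inc = 59.3 W, P_del = (1 − |Γ|²)·P_inc = 125 W

P_reflected ≈ 59.3 W; P_delivered ≈ 125 W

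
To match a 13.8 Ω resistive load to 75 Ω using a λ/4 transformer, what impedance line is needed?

Z_qwt ≈ 32.2 Ω

Z_qwt = √(Z_0·R_L) = √(75 × 13.8) = √1035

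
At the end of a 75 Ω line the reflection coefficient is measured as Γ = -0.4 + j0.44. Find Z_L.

Z_L ≈ 22.5 + j30.6 Ω

Z_L = Z_0·(1 + Γ)/(1 − Γ) = 75·(0.6 + j0.44)/(1.4 − j0.44)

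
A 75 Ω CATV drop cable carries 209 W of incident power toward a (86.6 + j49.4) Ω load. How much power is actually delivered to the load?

|Γ| = |(11.6 + j49.4)/(161.6 + j49.4)| = 0.3
|Γ|² = 0.0902
P_refl = |Γ|²·P_inc = 18.8 W, P_del = (1 − |Γ|²)·P_inc = 190 W

P_delivered ≈ 190 W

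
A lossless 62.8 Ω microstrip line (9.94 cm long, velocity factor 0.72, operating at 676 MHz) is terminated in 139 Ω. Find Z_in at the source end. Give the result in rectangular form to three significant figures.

λ = v/f = 0.72·c / 676 MHz = 0.32 m
βl = 2π·l/λ = 2π × 0.311 = 112°
tan(βl) = tan(112°) = -2.48
Z_in = Z_0·(Z_L + jZ_0·tanβl)/(Z_0 + jZ_L·tanβl)
     = 62.8·(139 − j156)/(62.8 − j344)

Z_in ≈ 31.9 + j19.5 Ω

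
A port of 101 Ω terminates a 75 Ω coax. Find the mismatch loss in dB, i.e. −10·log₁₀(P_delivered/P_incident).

Γ = (101 − 75)/(101 + 75) = 0.148
|Γ|² = 0.0218, so P_del/P_inc = 1 − |Γ|² = 0.978
ML = −10·log₁₀(1 − |Γ|²)

mismatch loss ≈ 0.0958 dB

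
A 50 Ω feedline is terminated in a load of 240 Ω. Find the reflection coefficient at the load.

Γ = 0.655

Γ = (Z_L − Z_0)/(Z_L + Z_0) = (240 − 50)/(240 + 50) = 190/290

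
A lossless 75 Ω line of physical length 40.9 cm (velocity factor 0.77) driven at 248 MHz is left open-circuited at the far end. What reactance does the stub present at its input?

X_in ≈ 186 Ω (inductive)

λ = v/f = 0.77·c / 248 MHz = 0.931 m
βl = 2π·l/λ = 2π × 0.439 = 158°
tan(βl) = -0.402
For an open-circuited stub, Z_in = −jZ_0·cot(βl) = −jZ_0/tan(βl)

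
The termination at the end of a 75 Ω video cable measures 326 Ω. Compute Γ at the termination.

Γ = 0.626

Γ = (Z_L − Z_0)/(Z_L + Z_0) = (326 − 75)/(326 + 75) = 251/401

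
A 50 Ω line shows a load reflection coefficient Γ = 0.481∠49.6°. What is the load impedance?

Z_L = Z_0·(1 + Γ)/(1 − Γ) = 50·(1.31 + j0.366)/(0.688 − j0.366)

Z_L ≈ 63.2 + j60.3 Ω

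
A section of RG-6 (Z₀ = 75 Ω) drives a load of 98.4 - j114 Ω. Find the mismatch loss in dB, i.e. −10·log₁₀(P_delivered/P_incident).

Γ = (23.4 − j114)/(173.4 − j114), |Γ| = 0.561
|Γ|² = 0.315, so P_del/P_inc = 1 − |Γ|² = 0.685
ML = −10·log₁₀(1 − |Γ|²)

mismatch loss ≈ 1.64 dB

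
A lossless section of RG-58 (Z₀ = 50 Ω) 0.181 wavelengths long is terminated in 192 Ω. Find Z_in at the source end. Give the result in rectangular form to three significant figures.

Z_in ≈ 15.6 − j21.3 Ω

βl = 2π × 0.181 = 65.2°
tan(βl) = tan(65.2°) = 2.16
Z_in = Z_0·(Z_L + jZ_0·tanβl)/(Z_0 + jZ_L·tanβl)
     = 50·(192 + j108)/(50 + j415)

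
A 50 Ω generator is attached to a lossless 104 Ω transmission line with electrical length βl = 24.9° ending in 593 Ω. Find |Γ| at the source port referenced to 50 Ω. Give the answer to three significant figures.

|Γ| ≈ 0.823

tan(βl) = 0.464
Z_in = Z_0·(Z_L + jZ_0·tanβl)/(Z_0 + jZ_L·tanβl) = 90 − j190 Ω
Γ_s = (Z_in − Z_s)/(Z_in + Z_s) = (40 − j190)/(140 − j190), |Γ_s| = 0.823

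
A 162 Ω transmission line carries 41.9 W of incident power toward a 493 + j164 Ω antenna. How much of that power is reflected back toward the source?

P_reflected ≈ 12.5 W

|Γ| = |(331 + j164)/(655 + j164)| = 0.547
|Γ|² = 0.299
P_refl = |Γ|²·P_inc = 12.5 W, P_del = (1 − |Γ|²)·P_inc = 29.4 W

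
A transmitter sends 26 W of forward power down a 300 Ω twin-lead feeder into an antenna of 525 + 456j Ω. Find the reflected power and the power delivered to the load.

|Γ| = |(225 + j456)/(825 + j456)| = 0.539
|Γ|² = 0.291
P_refl = |Γ|²·P_inc = 7.57 W, P_del = (1 − |Γ|²)·P_inc = 18.4 W

P_reflected ≈ 7.57 W; P_delivered ≈ 18.4 W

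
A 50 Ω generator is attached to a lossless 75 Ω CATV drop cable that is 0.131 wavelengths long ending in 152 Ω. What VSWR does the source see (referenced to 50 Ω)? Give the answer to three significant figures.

βl = 2π × 0.131 = 47.2°
tan(βl) = 1.08
Z_in = Z_0·(Z_L + jZ_0·tanβl)/(Z_0 + jZ_L·tanβl) = 56.9 − j43.5 Ω
Γ_s = (Z_in − Z_s)/(Z_in + Z_s) = (6.91 − j43.5)/(107 − j43.5), |Γ_s| = 0.382
VSWR = (1 + |Γ_s|)/(1 − |Γ_s|)

VSWR ≈ 2.23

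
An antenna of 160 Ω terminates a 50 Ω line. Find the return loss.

RL ≈ 5.62 dB

Γ = (160 − 50)/(160 + 50) = 0.524
RL = −20·log₁₀|Γ| = −20·log₁₀(0.524)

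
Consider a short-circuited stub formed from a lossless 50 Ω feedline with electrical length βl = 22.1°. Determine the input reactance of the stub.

X_in ≈ 20.3 Ω (inductive)

tan(βl) = 0.406
For a short-circuited stub, Z_in = jZ_0·tan(βl)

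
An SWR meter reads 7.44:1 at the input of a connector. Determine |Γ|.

|Γ| = (S − 1)/(S + 1) = (7.44 − 1)/(7.44 + 1) = 6.44/8.44

|Γ| ≈ 0.763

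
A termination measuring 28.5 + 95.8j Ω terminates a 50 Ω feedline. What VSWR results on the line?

VSWR ≈ 8.65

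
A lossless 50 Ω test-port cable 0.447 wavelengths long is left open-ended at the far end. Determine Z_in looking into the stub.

βl = 2π × 0.447 = 161°
tan(βl) = -0.346
For an open-ended stub, Z_in = −jZ_0·cot(βl) = −jZ_0/tan(βl)

Z_in ≈ +j145 Ω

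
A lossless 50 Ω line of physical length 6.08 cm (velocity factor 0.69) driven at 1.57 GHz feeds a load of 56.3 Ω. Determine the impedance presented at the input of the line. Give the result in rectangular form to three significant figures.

Z_in ≈ 55.4 + j3.09 Ω

λ = v/f = 0.69·c / 1.57 GHz = 0.132 m
βl = 2π·l/λ = 2π × 0.461 = 166°
tan(βl) = tan(166°) = -0.249
Z_in = Z_0·(Z_L + jZ_0·tanβl)/(Z_0 + jZ_L·tanβl)
     = 50·(56.3 − j12.5)/(50 − j14)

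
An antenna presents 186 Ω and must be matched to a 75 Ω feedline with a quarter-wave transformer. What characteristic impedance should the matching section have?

Z_qwt ≈ 118 Ω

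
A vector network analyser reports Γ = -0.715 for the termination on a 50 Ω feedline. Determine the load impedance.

Z_L ≈ 8.31 Ω

Z_L = Z_0·(1 + Γ)/(1 − Γ) = 50·(0.285)/(1.71)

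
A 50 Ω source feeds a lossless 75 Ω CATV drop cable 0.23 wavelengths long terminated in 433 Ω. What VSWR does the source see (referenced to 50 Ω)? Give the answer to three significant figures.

VSWR ≈ 3.93

βl = 2π × 0.23 = 82.8°
tan(βl) = 7.92
Z_in = Z_0·(Z_L + jZ_0·tanβl)/(Z_0 + jZ_L·tanβl) = 13.2 − j9.19 Ω
Γ_s = (Z_in − Z_s)/(Z_in + Z_s) = (-36.8 − j9.19)/(63.2 − j9.19), |Γ_s| = 0.594
VSWR = (1 + |Γ_s|)/(1 − |Γ_s|)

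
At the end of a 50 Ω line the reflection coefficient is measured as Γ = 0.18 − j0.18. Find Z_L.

Z_L ≈ 66.3 − j25.5 Ω

Z_L = Z_0·(1 + Γ)/(1 − Γ) = 50·(1.18 − j0.18)/(0.82 + j0.18)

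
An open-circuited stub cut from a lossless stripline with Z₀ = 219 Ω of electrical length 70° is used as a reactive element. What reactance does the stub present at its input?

X_in ≈ -79.7 Ω (capacitive)

tan(βl) = 2.75
For an open-circuited stub, Z_in = −jZ_0·cot(βl) = −jZ_0/tan(βl)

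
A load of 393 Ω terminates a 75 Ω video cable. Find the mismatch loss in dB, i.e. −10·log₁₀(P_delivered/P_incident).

Γ = (393 − 75)/(393 + 75) = 0.679
|Γ|² = 0.462, so P_del/P_inc = 1 − |Γ|² = 0.538
ML = −10·log₁₀(1 − |Γ|²)

mismatch loss ≈ 2.69 dB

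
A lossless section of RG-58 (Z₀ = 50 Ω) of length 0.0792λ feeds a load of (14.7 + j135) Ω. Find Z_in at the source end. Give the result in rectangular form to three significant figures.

βl = 2π × 0.0792 = 28.5°
tan(βl) = tan(28.5°) = 0.543
Z_in = Z_0·(Z_L + jZ_0·tanβl)/(Z_0 + jZ_L·tanβl)
     = 50·(14.7 + j162)/(-23.3 + j7.99)

Z_in ≈ 78.2 − j321 Ω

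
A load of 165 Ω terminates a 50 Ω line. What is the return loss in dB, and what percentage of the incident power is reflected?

Γ = (165 − 50)/(165 + 50) = 0.535
RL = −20·log₁₀(0.535) = 5.43 dB
P_refl/P_inc = |Γ|² = 0.286

RL ≈ 5.43 dB; 28.6% of incident power reflected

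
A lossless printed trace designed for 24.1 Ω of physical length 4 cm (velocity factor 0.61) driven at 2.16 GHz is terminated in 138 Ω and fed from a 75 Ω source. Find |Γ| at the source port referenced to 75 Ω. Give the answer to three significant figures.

|Γ| ≈ 0.419

λ = v/f = 0.61·c / 2.16 GHz = 0.0847 m
βl = 2π·l/λ = 2π × 0.472 = 170°
tan(βl) = -0.177
Z_in = Z_0·(Z_L + jZ_0·tanβl)/(Z_0 + jZ_L·tanβl) = 70.2 + j66.9 Ω
Γ_s = (Z_in − Z_s)/(Z_in + Z_s) = (-4.76 + j66.9)/(145 + j66.9), |Γ_s| = 0.419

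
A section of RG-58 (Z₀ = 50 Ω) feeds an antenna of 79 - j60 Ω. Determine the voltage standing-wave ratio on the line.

Γ = (Z_L − Z_0)/(Z_L + Z_0) = (29 − j60)/(129 − j60)
|Γ| = 66.6/142 = 0.468
VSWR = (1 + |Γ|)/(1 − |Γ|) = 1.47/0.532

VSWR ≈ 2.76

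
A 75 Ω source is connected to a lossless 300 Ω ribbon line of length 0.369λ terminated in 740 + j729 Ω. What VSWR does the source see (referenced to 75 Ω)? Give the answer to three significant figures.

βl = 2π × 0.369 = 133°
tan(βl) = -1.08
Z_in = Z_0·(Z_L + jZ_0·tanβl)/(Z_0 + jZ_L·tanβl) = 79.3 + j170 Ω
Γ_s = (Z_in − Z_s)/(Z_in + Z_s) = (4.3 + j170)/(154 + j170), |Γ_s| = 0.741
VSWR = (1 + |Γ_s|)/(1 − |Γ_s|)

VSWR ≈ 6.73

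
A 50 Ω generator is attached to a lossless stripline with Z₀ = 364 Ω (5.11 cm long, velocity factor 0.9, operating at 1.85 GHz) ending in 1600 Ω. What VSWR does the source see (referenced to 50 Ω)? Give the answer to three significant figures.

λ = v/f = 0.9·c / 1.85 GHz = 0.146 m
βl = 2π·l/λ = 2π × 0.35 = 126°
tan(βl) = -1.37
Z_in = Z_0·(Z_L + jZ_0·tanβl)/(Z_0 + jZ_L·tanβl) = 123 + j245 Ω
Γ_s = (Z_in − Z_s)/(Z_in + Z_s) = (73.3 + j245)/(173 + j245), |Γ_s| = 0.852
VSWR = (1 + |Γ_s|)/(1 − |Γ_s|)

VSWR ≈ 12.5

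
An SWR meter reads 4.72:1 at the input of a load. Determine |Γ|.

|Γ| = (S − 1)/(S + 1) = (4.72 − 1)/(4.72 + 1) = 3.72/5.72

|Γ| ≈ 0.65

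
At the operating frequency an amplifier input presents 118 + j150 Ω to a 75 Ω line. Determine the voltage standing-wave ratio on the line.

Γ = (Z_L − Z_0)/(Z_L + Z_0) = (43 + j150)/(193 + j150)
|Γ| = 156/244 = 0.638
VSWR = (1 + |Γ|)/(1 − |Γ|) = 1.64/0.362

VSWR ≈ 4.53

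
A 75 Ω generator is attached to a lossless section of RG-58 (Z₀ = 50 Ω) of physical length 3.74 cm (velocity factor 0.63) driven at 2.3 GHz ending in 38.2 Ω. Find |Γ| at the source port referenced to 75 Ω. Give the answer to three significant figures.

λ = v/f = 0.63·c / 2.3 GHz = 0.0822 m
βl = 2π·l/λ = 2π × 0.455 = 164°
tan(βl) = -0.29
Z_in = Z_0·(Z_L + jZ_0·tanβl)/(Z_0 + jZ_L·tanβl) = 39.5 − j5.75 Ω
Γ_s = (Z_in − Z_s)/(Z_in + Z_s) = (-35.5 − j5.75)/(114 − j5.75), |Γ_s| = 0.314

|Γ| ≈ 0.314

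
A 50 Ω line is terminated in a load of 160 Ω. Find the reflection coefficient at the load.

Γ = 0.524

Γ = (Z_L − Z_0)/(Z_L + Z_0) = (160 − 50)/(160 + 50) = 110/210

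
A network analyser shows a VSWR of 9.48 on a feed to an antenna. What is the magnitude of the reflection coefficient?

|Γ| ≈ 0.809

|Γ| = (S − 1)/(S + 1) = (9.48 − 1)/(9.48 + 1) = 8.48/10.5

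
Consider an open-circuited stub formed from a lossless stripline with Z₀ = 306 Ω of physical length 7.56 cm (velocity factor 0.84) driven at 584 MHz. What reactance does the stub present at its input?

λ = v/f = 0.84·c / 584 MHz = 0.432 m
βl = 2π·l/λ = 2π × 0.175 = 63.1°
tan(βl) = 1.97
For an open-circuited stub, Z_in = −jZ_0·cot(βl) = −jZ_0/tan(βl)

X_in ≈ -155 Ω (capacitive)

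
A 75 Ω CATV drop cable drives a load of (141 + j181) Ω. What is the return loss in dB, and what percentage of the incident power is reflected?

Γ = (66 + j181)/(216 + j181), |Γ| = 0.684
RL = −20·log₁₀(0.684) = 3.3 dB
P_refl/P_inc = |Γ|² = 0.467

RL ≈ 3.3 dB; 46.7% of incident power reflected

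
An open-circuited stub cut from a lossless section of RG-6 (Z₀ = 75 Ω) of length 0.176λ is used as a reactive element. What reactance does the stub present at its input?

X_in ≈ -37.6 Ω (capacitive)

βl = 2π × 0.176 = 63.4°
tan(βl) = 1.99
For an open-circuited stub, Z_in = −jZ_0·cot(βl) = −jZ_0/tan(βl)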